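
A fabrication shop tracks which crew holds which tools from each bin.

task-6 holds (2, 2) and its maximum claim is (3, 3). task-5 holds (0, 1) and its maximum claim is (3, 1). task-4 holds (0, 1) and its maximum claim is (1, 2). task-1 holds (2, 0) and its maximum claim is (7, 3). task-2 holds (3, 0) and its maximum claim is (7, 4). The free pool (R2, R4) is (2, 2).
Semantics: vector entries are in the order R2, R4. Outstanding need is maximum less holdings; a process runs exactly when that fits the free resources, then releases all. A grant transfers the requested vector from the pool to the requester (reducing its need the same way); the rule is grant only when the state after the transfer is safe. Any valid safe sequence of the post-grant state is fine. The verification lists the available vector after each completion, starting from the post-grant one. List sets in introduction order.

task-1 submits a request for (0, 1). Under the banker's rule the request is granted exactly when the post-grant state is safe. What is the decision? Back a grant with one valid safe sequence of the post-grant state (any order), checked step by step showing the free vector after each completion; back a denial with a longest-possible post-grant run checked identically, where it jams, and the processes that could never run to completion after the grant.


GRANT: granting preserves safety; a valid post-grant sequence is task-4, task-6, task-5, task-2, task-1.
Key observation: granting shrinks the pool to (2, 1), yet task-4 still fits and the chain goes through.
Verifying the post-grant state step by step:
  pool = (2, 1)
  run task-4 (needs (1, 1), free (2, 1)); after release of (0, 1) the pool is (2, 2)
  run task-6 (needs (1, 1), free (2, 2)); after release of (2, 2) the pool is (4, 4)
  run task-5 (needs (3, 0), free (4, 4)); after release of (0, 1) the pool is (4, 5)
  run task-2 (needs (4, 4), free (4, 5)); after release of (3, 0) the pool is (7, 5)
  run task-1 (needs (5, 2), free (7, 5)); after release of (2, 1) the pool is (9, 6)


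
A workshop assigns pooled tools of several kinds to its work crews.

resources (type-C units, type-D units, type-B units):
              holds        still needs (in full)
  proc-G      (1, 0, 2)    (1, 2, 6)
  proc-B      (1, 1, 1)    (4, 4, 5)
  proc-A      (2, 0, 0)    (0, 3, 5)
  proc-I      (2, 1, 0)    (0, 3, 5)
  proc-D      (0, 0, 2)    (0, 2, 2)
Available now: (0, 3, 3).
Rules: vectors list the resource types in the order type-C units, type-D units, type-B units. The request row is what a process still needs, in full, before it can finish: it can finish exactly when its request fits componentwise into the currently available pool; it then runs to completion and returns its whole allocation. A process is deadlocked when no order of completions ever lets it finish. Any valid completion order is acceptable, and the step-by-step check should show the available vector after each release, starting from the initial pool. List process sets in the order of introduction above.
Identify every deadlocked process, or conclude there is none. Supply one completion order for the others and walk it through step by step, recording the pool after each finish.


The deadlocked set is empty.
Key observation: proc-D can run right away; the returned allocation unlocks the remaining processes in turn.
The rest can finish in the order proc-D, proc-I, proc-A, proc-B, proc-G. Walking it through:
  pool = (0, 3, 3)
  proc-D needs (0, 2, 2) <= (0, 3, 3) -> finishes; pool += (0, 0, 2) = (0, 3, 5)
  proc-I needs (0, 3, 5) <= (0, 3, 5) -> finishes; pool += (2, 1, 0) = (2, 4, 5)
  proc-A needs (0, 3, 5) <= (2, 4, 5) -> finishes; pool += (2, 0, 0) = (4, 4, 5)
  proc-B needs (4, 4, 5) <= (4, 4, 5) -> finishes; pool += (1, 1, 1) = (5, 5, 6)
  proc-G needs (1, 2, 6) <= (5, 5, 6) -> finishes; pool += (1, 0, 2) = (6, 5, 8)


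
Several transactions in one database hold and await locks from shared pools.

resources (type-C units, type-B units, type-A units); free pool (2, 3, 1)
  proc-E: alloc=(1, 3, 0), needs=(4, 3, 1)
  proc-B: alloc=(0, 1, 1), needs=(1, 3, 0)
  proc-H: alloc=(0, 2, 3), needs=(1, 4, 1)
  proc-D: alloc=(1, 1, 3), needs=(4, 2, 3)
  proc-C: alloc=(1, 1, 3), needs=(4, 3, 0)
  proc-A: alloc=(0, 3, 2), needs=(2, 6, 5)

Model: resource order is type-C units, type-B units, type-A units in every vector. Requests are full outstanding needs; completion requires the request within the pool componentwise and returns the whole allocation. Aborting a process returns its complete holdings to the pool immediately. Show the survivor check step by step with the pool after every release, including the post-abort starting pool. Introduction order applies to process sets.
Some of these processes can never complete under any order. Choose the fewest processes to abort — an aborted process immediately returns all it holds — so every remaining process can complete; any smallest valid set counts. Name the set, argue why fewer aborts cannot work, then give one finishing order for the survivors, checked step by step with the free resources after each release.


Minimum abort set: proc-E and proc-C.
Key observation: the deadlocked proc-D becomes finishable only because proc-E and proc-C released (2, 4, 3); it completes at step 4 below.
Why nothing smaller works — every single abort fails: proc-E alone leaves proc-D blocked (short on type-C units); proc-B alone leaves proc-E blocked (short on type-C units); proc-H alone leaves proc-E blocked (short on type-C units); proc-D alone leaves proc-E blocked (short on type-C units); proc-C alone leaves proc-E blocked (short on type-C units); proc-A alone leaves proc-E blocked (short on type-C units).
The survivors complete as proc-H, proc-B, proc-A, proc-D. Verifying each step (starting from the post-abort pool):
  pool = (4, 7, 4)
  proc-H: need (1, 4, 1) fits (4, 7, 4); releases (0, 2, 3), pool now (4, 9, 7)
  proc-B: need (1, 3, 0) fits (4, 9, 7); releases (0, 1, 1), pool now (4, 10, 8)
  proc-A: need (2, 6, 5) fits (4, 10, 8); releases (0, 3, 2), pool now (4, 13, 10)
  proc-D: need (4, 2, 3) fits (4, 13, 10); releases (1, 1, 3), pool now (5, 14, 13)


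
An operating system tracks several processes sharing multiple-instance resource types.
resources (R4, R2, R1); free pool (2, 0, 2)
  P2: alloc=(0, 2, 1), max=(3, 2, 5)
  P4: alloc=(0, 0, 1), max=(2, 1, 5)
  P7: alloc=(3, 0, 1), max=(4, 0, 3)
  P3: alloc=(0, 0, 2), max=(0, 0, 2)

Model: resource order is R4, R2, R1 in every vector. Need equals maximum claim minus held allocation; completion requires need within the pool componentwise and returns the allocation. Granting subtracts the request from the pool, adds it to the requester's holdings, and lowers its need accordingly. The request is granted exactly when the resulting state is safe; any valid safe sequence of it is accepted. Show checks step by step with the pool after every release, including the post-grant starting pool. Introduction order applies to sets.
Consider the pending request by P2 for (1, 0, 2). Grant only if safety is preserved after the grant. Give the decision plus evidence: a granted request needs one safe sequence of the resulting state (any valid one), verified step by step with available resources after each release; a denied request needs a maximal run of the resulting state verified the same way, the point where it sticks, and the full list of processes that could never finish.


GRANT. The post-grant state is safe; one safe sequence: P3, P7, P2, P4.
Key observation: (1, 0, 0) free after granting still covers P3 first, and each release covers the next.
Verifying the post-grant state step by step:
  pool = (1, 0, 0)
  P3 needs (0, 0, 0) <= (1, 0, 0) -> finishes; pool += (0, 0, 2) = (1, 0, 2)
  P7 needs (1, 0, 2) <= (1, 0, 2) -> finishes; pool += (3, 0, 1) = (4, 0, 3)
  P2 needs (2, 0, 2) <= (4, 0, 3) -> finishes; pool += (1, 2, 3) = (5, 2, 6)
  P4 needs (2, 1, 4) <= (5, 2, 6) -> finishes; pool += (0, 0, 1) = (5, 2, 7)


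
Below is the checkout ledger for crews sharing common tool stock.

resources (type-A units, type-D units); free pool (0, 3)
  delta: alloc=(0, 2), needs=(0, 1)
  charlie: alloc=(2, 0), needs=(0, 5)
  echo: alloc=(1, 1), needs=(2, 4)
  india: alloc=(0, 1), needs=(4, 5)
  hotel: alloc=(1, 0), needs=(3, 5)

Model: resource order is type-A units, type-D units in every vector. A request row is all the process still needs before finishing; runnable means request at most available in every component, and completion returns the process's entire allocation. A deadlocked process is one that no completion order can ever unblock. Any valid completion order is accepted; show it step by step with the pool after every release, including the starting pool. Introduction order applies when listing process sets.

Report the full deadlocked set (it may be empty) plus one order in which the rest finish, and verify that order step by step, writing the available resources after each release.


Nothing here is deadlocked.
Key observation: delta can run right away; the returned allocation unlocks the remaining processes in turn.
One completion order for the rest: delta, charlie, echo, hotel, india. Verifying each step:
  pool = (0, 3)
  delta: need (0, 1) fits (0, 3); releases (0, 2), pool now (0, 5)
  charlie: need (0, 5) fits (0, 5); releases (2, 0), pool now (2, 5)
  echo: need (2, 4) fits (2, 5); releases (1, 1), pool now (3, 6)
  hotel: need (3, 5) fits (3, 6); releases (1, 0), pool now (4, 6)
  india: need (4, 5) fits (4, 6); releases (0, 1), pool now (4, 7)


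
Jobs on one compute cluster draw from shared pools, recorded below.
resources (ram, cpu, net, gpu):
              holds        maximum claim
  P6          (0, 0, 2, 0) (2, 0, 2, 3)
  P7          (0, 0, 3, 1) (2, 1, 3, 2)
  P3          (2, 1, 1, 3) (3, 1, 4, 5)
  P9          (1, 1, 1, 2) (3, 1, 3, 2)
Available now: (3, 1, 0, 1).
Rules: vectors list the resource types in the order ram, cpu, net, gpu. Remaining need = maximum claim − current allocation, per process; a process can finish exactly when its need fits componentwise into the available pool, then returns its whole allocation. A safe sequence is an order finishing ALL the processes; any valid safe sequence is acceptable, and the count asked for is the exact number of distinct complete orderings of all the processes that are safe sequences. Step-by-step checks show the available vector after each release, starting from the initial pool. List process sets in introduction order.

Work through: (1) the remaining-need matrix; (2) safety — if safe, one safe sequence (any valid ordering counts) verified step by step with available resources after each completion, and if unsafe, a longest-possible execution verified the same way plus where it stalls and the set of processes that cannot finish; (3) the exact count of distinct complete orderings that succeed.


(1) Need matrix, components ordered ram, cpu, net, gpu:
  P6: (2, 0, 0, 3)
  P7: (2, 1, 0, 1)
  P3: (1, 0, 3, 2)
  P9: (2, 0, 2, 0)
(2) SAFE. One safe sequence: P7, P9, P3, P6.
Key observation: P7 marks the first exact bind of the order: its need (2, 1, 0, 1) fits the free (3, 1, 0, 1) with zero slack on a requested resource.
Step-by-step check:
  pool = (3, 1, 0, 1)
  run P7 (needs (2, 1, 0, 1), free (3, 1, 0, 1)); after release of (0, 0, 3, 1) the pool is (3, 1, 3, 2)
  run P9 (needs (2, 0, 2, 0), free (3, 1, 3, 2)); after release of (1, 1, 1, 2) the pool is (4, 2, 4, 4)
  run P3 (needs (1, 0, 3, 2), free (4, 2, 4, 4)); after release of (2, 1, 1, 3) the pool is (6, 3, 5, 7)
  run P6 (needs (2, 0, 0, 3), free (6, 3, 5, 7)); after release of (0, 0, 2, 0) the pool is (6, 3, 7, 7)
(3) Precisely 4 of the possible complete orderings are safe sequences.


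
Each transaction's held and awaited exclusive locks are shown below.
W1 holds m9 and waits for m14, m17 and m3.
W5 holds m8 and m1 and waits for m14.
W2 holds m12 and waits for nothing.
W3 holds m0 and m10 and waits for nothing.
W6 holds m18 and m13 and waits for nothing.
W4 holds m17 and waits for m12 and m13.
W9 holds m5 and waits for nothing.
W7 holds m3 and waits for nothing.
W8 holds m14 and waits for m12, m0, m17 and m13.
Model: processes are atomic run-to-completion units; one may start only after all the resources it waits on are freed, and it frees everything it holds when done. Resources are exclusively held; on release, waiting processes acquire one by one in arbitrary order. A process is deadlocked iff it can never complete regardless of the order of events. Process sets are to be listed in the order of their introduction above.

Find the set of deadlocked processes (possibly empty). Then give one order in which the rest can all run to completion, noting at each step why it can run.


No process is deadlocked.
Key observation: all waits point, directly or indirectly, at processes that can finish, so nothing is permanently blocked.
A valid finishing order for the others: W2, W3, W6, W4, W8, W9, W5, W7, W1.
Walking it through:
  W2: no waits; runs immediately, freeing m12
  W3: no waits; runs immediately, freeing m0 and m10
  W6: no waits; runs immediately, freeing m18 and m13
  W4 waits on m12 and m13 — all released -> runs and releases m17
  W8 waits on m12, m0, m17 and m13 — all released -> runs and releases m14
  W9: no waits; runs immediately, freeing m5
  W5 waits on m14 — all released -> runs and releases m8 and m1
  W7: no waits; runs immediately, freeing m3
  W1 waits on m14, m17 and m3 — all released -> runs and releases m9


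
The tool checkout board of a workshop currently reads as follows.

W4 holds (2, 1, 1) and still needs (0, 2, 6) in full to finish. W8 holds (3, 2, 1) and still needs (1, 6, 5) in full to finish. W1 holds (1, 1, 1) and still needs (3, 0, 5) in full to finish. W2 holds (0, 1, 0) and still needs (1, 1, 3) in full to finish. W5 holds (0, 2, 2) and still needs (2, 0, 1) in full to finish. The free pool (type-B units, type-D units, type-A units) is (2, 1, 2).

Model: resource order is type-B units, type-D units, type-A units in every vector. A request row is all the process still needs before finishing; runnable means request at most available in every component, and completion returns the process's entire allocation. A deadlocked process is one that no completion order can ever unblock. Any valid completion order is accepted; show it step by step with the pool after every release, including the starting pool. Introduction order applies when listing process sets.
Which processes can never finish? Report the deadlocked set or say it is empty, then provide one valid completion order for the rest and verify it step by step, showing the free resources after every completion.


Deadlocked set: W4, W8 and W1.
Key observation: after W5, W2 complete, (2, 4, 4) is the best the pool ever gets, yet each leftover process wants more type-A units.
The rest can finish in the order W5, W2. Step-by-step check:
  pool = (2, 1, 2)
  run W5 (needs (2, 0, 1), free (2, 1, 2)); after release of (0, 2, 2) the pool is (2, 3, 4)
  run W2 (needs (1, 1, 3), free (2, 3, 4)); after release of (0, 1, 0) the pool is (2, 4, 4)
None of the blocked processes ever fits:
  blocked: W4 wants (0, 2, 6), pool (2, 4, 4) — not enough type-A units
  blocked: W8 wants (1, 6, 5), pool (2, 4, 4) — not enough type-D units and type-A units
  blocked: W1 wants (3, 0, 5), pool (2, 4, 4) — not enough type-B units and type-A units


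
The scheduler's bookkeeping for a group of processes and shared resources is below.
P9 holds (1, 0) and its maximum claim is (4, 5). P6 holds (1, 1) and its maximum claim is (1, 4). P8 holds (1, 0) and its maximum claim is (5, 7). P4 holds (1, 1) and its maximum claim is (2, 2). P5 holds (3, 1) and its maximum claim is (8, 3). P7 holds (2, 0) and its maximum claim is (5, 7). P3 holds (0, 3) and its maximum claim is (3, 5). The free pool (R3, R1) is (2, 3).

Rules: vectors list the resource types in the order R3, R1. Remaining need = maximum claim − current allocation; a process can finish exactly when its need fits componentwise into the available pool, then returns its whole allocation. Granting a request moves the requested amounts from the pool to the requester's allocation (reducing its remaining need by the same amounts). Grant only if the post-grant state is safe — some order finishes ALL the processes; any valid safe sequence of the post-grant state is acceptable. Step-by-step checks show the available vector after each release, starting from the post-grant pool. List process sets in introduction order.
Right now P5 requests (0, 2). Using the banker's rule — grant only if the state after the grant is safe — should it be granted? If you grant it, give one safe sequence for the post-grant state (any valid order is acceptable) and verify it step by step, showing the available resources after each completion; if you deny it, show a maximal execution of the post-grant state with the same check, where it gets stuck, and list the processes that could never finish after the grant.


GRANT — the state after the grant stays safe, e.g. via P4, P3, P9, P6, P5, P8, P7.
Key observation: with (2, 1) left after the transfer, P4 can run at once — the state stays safe.
Verifying the post-grant state step by step:
  pool = (2, 1)
  run P4 (needs (1, 1), free (2, 1)); after release of (1, 1) the pool is (3, 2)
  run P3 (needs (3, 2), free (3, 2)); after release of (0, 3) the pool is (3, 5)
  run P9 (needs (3, 5), free (3, 5)); after release of (1, 0) the pool is (4, 5)
  run P6 (needs (0, 3), free (4, 5)); after release of (1, 1) the pool is (5, 6)
  run P5 (needs (5, 0), free (5, 6)); after release of (3, 3) the pool is (8, 9)
  run P8 (needs (4, 7), free (8, 9)); after release of (1, 0) the pool is (9, 9)
  run P7 (needs (3, 7), free (9, 9)); after release of (2, 0) the pool is (11, 9)


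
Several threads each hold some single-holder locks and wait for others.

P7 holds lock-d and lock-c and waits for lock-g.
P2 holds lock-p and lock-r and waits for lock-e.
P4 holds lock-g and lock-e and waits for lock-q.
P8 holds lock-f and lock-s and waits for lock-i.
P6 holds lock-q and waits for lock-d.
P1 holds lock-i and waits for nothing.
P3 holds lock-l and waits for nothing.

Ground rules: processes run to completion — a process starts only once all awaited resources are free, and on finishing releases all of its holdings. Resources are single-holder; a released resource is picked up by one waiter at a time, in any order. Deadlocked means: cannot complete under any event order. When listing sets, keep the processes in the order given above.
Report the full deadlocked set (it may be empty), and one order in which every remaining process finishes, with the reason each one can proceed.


The deadlocked set is P7, P2, P4 and P6.
Key observation: P7 -> P4 -> P6 -> P7 is a circular wait — nothing in it can go first; P2 waits into the deadlock from upstream.
The rest can finish in the order P1, P3, P8.
Check, step by step:
  run P1 (it waits on nothing); releases lock-i
  run P3 (it waits on nothing); releases lock-l
  run P8 (all its waits — lock-i — are resolved); releases lock-f and lock-s


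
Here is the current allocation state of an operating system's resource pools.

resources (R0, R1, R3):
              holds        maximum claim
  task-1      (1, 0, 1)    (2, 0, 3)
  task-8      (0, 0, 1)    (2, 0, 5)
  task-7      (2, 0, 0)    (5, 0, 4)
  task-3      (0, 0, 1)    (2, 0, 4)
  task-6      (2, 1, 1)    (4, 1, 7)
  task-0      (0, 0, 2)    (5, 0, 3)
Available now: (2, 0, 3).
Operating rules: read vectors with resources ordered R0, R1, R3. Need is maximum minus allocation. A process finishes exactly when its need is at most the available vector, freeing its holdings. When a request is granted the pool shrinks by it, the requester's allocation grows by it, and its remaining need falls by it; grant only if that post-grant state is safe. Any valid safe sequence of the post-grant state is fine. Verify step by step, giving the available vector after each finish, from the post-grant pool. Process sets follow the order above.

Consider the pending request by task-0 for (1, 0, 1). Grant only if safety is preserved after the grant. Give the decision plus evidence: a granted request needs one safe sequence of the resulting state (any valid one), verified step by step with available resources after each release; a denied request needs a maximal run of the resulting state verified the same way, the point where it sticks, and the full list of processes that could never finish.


DENY — the pretend-granted state is unsafe.
Key observation: after task-1, task-3, task-8 the pool peaks at (2, 0, 5), and each blocked process is short somewhere: task-7 on R0; task-6 on R3; task-0 on R0.
After a pretend grant, a maximal execution: task-1, task-3, task-8 — then nothing else fits. Walking it through:
  pool = (1, 0, 2)
  task-1 needs (1, 0, 2) <= (1, 0, 2) -> finishes; pool += (1, 0, 1) = (2, 0, 3)
  task-3 needs (2, 0, 3) <= (2, 0, 3) -> finishes; pool += (0, 0, 1) = (2, 0, 4)
  task-8 needs (2, 0, 4) <= (2, 0, 4) -> finishes; pool += (0, 0, 1) = (2, 0, 5)
  task-7 cannot run: need (3, 0, 4) vs free (2, 0, 5) (insufficient R0)
  task-6 cannot run: need (2, 0, 6) vs free (2, 0, 5) (insufficient R3)
  task-0 cannot run: need (4, 0, 0) vs free (2, 0, 5) (insufficient R0)
Post-grant, the permanently blocked set is task-7, task-6 and task-0.


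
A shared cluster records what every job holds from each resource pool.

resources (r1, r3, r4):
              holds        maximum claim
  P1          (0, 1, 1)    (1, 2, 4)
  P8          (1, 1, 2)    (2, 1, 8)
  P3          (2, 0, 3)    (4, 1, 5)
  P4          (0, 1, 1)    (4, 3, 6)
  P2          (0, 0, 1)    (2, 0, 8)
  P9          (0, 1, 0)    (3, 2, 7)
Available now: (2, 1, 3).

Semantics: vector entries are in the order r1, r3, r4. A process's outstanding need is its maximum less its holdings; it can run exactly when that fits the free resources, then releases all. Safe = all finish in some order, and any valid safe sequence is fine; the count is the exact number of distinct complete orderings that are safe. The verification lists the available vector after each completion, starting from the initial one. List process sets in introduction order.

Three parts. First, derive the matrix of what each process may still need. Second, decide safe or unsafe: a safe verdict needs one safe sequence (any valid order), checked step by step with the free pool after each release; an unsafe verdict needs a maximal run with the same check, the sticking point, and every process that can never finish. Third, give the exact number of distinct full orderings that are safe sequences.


(1) Outstanding need per process (order r1, r3, r4):
  P1: (1, 1, 3)
  P8: (1, 0, 6)
  P3: (2, 1, 2)
  P4: (4, 2, 5)
  P2: (2, 0, 7)
  P9: (3, 1, 7)
(2) SAFE. One safe sequence: P3, P8, P1, P9, P2, P4.
Key observation: the first exact fit in this order is P3 — it needs (2, 1, 2) with (2, 1, 3) free, meeting a requested resource to the last unit.
Step-by-step check:
  pool = (2, 1, 3)
  P3: need (2, 1, 2) fits (2, 1, 3); releases (2, 0, 3), pool now (4, 1, 6)
  P8: need (1, 0, 6) fits (4, 1, 6); releases (1, 1, 2), pool now (5, 2, 8)
  P1: need (1, 1, 3) fits (5, 2, 8); releases (0, 1, 1), pool now (5, 3, 9)
  P9: need (3, 1, 7) fits (5, 3, 9); releases (0, 1, 0), pool now (5, 4, 9)
  P2: need (2, 0, 7) fits (5, 4, 9); releases (0, 0, 1), pool now (5, 4, 10)
  P4: need (4, 2, 5) fits (5, 4, 10); releases (0, 1, 1), pool now (5, 5, 11)
(3) Precisely 72 of the possible complete orderings are safe sequences.


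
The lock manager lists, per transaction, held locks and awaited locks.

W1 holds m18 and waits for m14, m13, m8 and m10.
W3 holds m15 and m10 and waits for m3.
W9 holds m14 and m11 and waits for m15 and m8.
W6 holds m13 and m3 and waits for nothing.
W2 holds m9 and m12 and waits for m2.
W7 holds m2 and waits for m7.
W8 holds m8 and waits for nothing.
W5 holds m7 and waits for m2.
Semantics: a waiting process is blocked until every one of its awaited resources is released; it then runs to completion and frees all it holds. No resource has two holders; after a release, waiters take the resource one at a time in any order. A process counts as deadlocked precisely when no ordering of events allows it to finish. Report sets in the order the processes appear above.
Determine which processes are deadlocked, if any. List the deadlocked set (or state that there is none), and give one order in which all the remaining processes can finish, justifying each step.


Deadlocked set: W2, W7 and W5.
Key observation: the cycle W7 -> W5 -> W7 can never break — each member waits on the next; W2 waits into the deadlock from upstream.
The rest can finish in the order W6, W8, W3, W9, W1.
Verifying each step:
  W6: no waits; runs immediately, freeing m13 and m3
  W8: no waits; runs immediately, freeing m8
  W3 waits on m3 — all released -> runs and releases m15 and m10
  W9 waits on m15 and m8 — all released -> runs and releases m14 and m11
  W1 waits on m14, m13, m8 and m10 — all released -> runs and releases m18


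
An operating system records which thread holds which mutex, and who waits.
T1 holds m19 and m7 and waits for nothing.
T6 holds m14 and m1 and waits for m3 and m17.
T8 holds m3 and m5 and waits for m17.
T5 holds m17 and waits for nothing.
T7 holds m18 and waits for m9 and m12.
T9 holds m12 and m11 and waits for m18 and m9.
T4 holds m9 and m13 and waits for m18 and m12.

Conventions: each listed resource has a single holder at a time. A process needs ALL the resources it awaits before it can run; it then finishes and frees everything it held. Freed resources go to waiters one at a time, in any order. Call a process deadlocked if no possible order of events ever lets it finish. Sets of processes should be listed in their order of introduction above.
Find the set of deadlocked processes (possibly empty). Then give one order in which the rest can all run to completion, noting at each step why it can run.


Deadlocked: T7, T9 and T4.
Key observation: nobody on the ring T7 -> T9 -> T7 can start until another member finishes, which never happens; T4 is caught in further circular waits.
One completion order for the rest: T5, T8, T6, T1.
Step-by-step check:
  run T5 (it waits on nothing); releases m17
  T8 waits on m17 — all released -> runs and releases m3 and m5
  T6 waits on m3 and m17 — all released -> runs and releases m14 and m1
  run T1 (it waits on nothing); releases m19 and m7


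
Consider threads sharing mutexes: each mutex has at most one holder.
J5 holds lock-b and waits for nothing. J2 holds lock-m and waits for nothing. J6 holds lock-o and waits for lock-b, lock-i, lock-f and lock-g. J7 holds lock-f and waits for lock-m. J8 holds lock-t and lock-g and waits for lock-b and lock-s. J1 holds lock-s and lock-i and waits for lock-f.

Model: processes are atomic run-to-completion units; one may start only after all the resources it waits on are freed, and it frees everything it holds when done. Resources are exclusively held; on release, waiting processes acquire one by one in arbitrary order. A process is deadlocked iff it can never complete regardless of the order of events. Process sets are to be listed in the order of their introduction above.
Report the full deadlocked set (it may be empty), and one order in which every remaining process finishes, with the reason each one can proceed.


The deadlocked set is empty.
Key observation: all waits point, directly or indirectly, at processes that can finish, so nothing is permanently blocked.
One completion order for the rest: J2, J7, J5, J1, J8, J6.
Step-by-step check:
  J2 waits on nothing -> runs at once and releases lock-m
  J7 waits on lock-m — all released -> runs and releases lock-f
  J5 waits on nothing -> runs at once and releases lock-b
  J1 waits on lock-f — all released -> runs and releases lock-s and lock-i
  J8 waits on lock-b and lock-s — all released -> runs and releases lock-t and lock-g
  J6 waits on lock-b, lock-i, lock-f and lock-g — all released -> runs and releases lock-o


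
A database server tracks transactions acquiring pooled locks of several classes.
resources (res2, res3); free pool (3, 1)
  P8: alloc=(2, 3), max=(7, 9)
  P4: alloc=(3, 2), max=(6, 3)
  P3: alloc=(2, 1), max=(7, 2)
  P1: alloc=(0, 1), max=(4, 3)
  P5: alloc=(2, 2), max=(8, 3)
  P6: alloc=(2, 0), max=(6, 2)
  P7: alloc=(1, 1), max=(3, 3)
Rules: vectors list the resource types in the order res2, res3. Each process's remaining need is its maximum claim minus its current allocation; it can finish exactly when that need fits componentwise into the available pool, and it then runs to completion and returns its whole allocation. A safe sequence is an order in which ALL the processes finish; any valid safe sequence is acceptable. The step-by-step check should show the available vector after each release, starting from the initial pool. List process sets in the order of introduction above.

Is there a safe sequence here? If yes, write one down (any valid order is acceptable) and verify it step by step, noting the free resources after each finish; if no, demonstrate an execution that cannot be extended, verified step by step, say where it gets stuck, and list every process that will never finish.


The state is SAFE; one workable sequence: P4, P1, P5, P8, P6, P7, P3.
Key observation: at P4 the run first touches a limit — (3, 1) against (3, 1), exact on a resource it actually requests.
Verifying each step:
  pool = (3, 1)
  P4: need (3, 1) fits (3, 1); releases (3, 2), pool now (6, 3)
  P1: need (4, 2) fits (6, 3); releases (0, 1), pool now (6, 4)
  P5: need (6, 1) fits (6, 4); releases (2, 2), pool now (8, 6)
  P8: need (5, 6) fits (8, 6); releases (2, 3), pool now (10, 9)
  P6: need (4, 2) fits (10, 9); releases (2, 0), pool now (12, 9)
  P7: need (2, 2) fits (12, 9); releases (1, 1), pool now (13, 10)
  P3: need (5, 1) fits (13, 10); releases (2, 1), pool now (15, 11)


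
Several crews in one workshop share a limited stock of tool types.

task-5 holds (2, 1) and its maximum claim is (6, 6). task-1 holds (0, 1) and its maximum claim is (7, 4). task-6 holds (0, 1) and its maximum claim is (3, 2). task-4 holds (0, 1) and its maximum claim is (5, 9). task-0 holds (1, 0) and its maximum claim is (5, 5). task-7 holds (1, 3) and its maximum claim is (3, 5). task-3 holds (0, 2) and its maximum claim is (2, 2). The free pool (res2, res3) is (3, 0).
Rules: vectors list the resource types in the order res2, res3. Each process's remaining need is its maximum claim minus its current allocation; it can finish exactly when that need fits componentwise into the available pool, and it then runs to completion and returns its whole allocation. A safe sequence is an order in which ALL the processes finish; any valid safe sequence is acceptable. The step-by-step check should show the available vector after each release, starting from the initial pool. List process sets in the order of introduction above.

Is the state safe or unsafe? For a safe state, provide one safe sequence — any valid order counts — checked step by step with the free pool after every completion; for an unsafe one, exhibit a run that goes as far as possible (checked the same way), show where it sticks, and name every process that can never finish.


The state is SAFE; one workable sequence: task-3, task-7, task-6, task-0, task-5, task-1, task-4.
Key observation: the first exact fit in this order is task-7 — it needs (2, 2) with (3, 2) free, meeting a requested resource to the last unit.
Check, step by step:
  pool = (3, 0)
  task-3: need (2, 0) fits (3, 0); releases (0, 2), pool now (3, 2)
  task-7: need (2, 2) fits (3, 2); releases (1, 3), pool now (4, 5)
  task-6: need (3, 1) fits (4, 5); releases (0, 1), pool now (4, 6)
  task-0: need (4, 5) fits (4, 6); releases (1, 0), pool now (5, 6)
  task-5: need (4, 5) fits (5, 6); releases (2, 1), pool now (7, 7)
  task-1: need (7, 3) fits (7, 7); releases (0, 1), pool now (7, 8)
  task-4: need (5, 8) fits (7, 8); releases (0, 1), pool now (7, 9)


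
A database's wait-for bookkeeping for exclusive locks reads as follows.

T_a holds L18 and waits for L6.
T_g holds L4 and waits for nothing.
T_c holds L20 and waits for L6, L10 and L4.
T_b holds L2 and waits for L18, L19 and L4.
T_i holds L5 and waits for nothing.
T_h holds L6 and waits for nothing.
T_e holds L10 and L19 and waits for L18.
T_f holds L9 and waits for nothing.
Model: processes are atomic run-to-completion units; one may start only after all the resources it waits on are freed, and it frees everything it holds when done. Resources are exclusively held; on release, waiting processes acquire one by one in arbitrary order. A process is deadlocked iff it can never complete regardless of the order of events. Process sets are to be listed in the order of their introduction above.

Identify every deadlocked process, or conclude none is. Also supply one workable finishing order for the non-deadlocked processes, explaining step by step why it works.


No process is deadlocked.
Key observation: the waits form no ring: some process can always run, and its releases unblock the others one by one.
The rest can finish in the order T_h, T_g, T_a, T_e, T_i, T_b, T_c, T_f.
Walking it through:
  T_h waits on nothing -> runs at once and releases L6
  T_g waits on nothing -> runs at once and releases L4
  run T_a (all its waits — L6 — are resolved); releases L18
  run T_e (all its waits — L18 — are resolved); releases L10 and L19
  T_i waits on nothing -> runs at once and releases L5
  run T_b (all its waits — L18, L19 and L4 — are resolved); releases L2
  run T_c (all its waits — L6, L10 and L4 — are resolved); releases L20
  T_f waits on nothing -> runs at once and releases L9


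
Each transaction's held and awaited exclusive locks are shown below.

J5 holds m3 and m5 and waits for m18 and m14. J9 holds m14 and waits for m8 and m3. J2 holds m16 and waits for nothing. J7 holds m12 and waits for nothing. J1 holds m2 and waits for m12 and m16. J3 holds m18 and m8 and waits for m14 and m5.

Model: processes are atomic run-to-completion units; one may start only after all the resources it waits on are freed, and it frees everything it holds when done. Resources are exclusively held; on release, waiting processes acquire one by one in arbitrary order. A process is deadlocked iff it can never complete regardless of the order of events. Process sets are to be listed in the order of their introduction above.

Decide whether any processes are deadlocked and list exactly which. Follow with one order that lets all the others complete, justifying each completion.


Deadlocked: J5, J9 and J3.
Key observation: the knot is the closed ring of waits J5 -> J9 -> J5; J3 is caught in further circular waits.
A valid finishing order for the others: J2, J7, J1.
Walking it through:
  J2: no waits; runs immediately, freeing m16
  J7: no waits; runs immediately, freeing m12
  run J1 (all its waits — m12 and m16 — are resolved); releases m2


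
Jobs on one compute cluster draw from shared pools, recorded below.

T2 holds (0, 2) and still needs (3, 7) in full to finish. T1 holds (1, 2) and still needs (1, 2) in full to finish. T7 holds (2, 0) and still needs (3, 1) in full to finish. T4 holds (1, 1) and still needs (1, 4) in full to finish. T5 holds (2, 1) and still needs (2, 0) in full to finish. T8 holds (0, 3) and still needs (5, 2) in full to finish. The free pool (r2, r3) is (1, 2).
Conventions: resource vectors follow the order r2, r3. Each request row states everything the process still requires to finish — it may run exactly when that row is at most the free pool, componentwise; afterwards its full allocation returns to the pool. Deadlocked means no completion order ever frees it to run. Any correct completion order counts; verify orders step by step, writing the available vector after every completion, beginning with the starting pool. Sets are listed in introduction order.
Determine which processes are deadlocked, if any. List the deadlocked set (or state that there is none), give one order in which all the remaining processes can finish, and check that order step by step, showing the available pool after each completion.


No process is deadlocked.
Key observation: the pool covers T1 at once, and every later process fits after earlier releases.
A valid finishing order for the others: T1, T5, T7, T8, T2, T4. Walking it through:
  pool = (1, 2)
  T1 needs (1, 2) <= (1, 2) -> finishes; pool += (1, 2) = (2, 4)
  T5 needs (2, 0) <= (2, 4) -> finishes; pool += (2, 1) = (4, 5)
  T7 needs (3, 1) <= (4, 5) -> finishes; pool += (2, 0) = (6, 5)
  T8 needs (5, 2) <= (6, 5) -> finishes; pool += (0, 3) = (6, 8)
  T2 needs (3, 7) <= (6, 8) -> finishes; pool += (0, 2) = (6, 10)
  T4 needs (1, 4) <= (6, 10) -> finishes; pool += (1, 1) = (7, 11)


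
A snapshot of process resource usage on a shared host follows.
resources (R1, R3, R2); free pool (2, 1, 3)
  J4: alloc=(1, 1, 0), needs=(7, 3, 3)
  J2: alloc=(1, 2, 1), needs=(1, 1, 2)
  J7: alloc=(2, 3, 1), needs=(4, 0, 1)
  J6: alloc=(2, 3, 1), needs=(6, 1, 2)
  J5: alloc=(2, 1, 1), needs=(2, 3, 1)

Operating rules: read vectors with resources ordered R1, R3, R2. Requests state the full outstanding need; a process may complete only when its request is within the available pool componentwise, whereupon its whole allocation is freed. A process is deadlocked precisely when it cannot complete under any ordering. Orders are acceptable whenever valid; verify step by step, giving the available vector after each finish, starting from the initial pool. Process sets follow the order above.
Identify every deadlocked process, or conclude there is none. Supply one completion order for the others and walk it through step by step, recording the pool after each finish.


The deadlocked set is empty.
Key observation: J2 can run right away; the returned allocation unlocks the remaining processes in turn.
The rest can finish in the order J2, J5, J7, J6, J4. Check, step by step:
  pool = (2, 1, 3)
  run J2 (needs (1, 1, 2), free (2, 1, 3)); after release of (1, 2, 1) the pool is (3, 3, 4)
  run J5 (needs (2, 3, 1), free (3, 3, 4)); after release of (2, 1, 1) the pool is (5, 4, 5)
  run J7 (needs (4, 0, 1), free (5, 4, 5)); after release of (2, 3, 1) the pool is (7, 7, 6)
  run J6 (needs (6, 1, 2), free (7, 7, 6)); after release of (2, 3, 1) the pool is (9, 10, 7)
  run J4 (needs (7, 3, 3), free (9, 10, 7)); after release of (1, 1, 0) the pool is (10, 11, 7)


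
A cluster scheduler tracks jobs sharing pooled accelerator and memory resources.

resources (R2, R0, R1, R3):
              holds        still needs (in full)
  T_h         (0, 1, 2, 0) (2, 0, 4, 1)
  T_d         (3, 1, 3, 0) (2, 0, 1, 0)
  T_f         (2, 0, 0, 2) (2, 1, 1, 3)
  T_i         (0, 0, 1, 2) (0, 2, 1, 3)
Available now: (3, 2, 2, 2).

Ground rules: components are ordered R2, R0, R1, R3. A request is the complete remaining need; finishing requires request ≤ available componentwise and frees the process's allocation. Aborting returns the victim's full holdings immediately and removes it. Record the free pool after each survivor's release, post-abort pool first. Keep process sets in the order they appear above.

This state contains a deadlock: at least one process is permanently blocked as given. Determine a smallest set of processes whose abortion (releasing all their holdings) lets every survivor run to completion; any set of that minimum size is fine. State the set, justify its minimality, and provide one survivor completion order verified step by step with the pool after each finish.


The answer: abort T_i.
Key observation: the deadlocked T_f becomes finishable only because T_i released (0, 0, 1, 2); it completes at step 2 below.
Why nothing smaller works: aborting no one leaves the state deadlocked as given.
Survivors finish in the order: T_d, T_f, T_h. Walking it through (pool after the aborts first):
  pool = (3, 2, 3, 4)
  T_d needs (2, 0, 1, 0) <= (3, 2, 3, 4) -> finishes; pool += (3, 1, 3, 0) = (6, 3, 6, 4)
  T_f needs (2, 1, 1, 3) <= (6, 3, 6, 4) -> finishes; pool += (2, 0, 0, 2) = (8, 3, 6, 6)
  T_h needs (2, 0, 4, 1) <= (8, 3, 6, 6) -> finishes; pool += (0, 1, 2, 0) = (8, 4, 8, 6)


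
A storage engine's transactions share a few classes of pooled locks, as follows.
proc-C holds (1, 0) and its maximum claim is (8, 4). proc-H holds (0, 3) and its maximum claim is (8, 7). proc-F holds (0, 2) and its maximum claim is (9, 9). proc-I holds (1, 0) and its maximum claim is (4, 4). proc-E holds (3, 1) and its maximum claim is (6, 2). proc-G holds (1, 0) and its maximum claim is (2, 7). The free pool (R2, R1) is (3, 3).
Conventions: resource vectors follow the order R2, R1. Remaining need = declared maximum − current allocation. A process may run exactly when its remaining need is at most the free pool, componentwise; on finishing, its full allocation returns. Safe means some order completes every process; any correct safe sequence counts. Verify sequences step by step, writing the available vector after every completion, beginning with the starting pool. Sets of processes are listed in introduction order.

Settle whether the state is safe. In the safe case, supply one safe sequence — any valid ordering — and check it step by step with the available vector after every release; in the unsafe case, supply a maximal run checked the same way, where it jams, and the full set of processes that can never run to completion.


SAFE. One safe sequence: proc-E, proc-I, proc-C, proc-H, proc-G, proc-F.
Key observation: reading the order forward, proc-E is the first process whose need (3, 1) meets the free pool (3, 3) exactly on a resource it requests.
Verifying each step:
  pool = (3, 3)
  proc-E: need (3, 1) fits (3, 3); releases (3, 1), pool now (6, 4)
  proc-I: need (3, 4) fits (6, 4); releases (1, 0), pool now (7, 4)
  proc-C: need (7, 4) fits (7, 4); releases (1, 0), pool now (8, 4)
  proc-H: need (8, 4) fits (8, 4); releases (0, 3), pool now (8, 7)
  proc-G: need (1, 7) fits (8, 7); releases (1, 0), pool now (9, 7)
  proc-F: need (9, 7) fits (9, 7); releases (0, 2), pool now (9, 9)
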